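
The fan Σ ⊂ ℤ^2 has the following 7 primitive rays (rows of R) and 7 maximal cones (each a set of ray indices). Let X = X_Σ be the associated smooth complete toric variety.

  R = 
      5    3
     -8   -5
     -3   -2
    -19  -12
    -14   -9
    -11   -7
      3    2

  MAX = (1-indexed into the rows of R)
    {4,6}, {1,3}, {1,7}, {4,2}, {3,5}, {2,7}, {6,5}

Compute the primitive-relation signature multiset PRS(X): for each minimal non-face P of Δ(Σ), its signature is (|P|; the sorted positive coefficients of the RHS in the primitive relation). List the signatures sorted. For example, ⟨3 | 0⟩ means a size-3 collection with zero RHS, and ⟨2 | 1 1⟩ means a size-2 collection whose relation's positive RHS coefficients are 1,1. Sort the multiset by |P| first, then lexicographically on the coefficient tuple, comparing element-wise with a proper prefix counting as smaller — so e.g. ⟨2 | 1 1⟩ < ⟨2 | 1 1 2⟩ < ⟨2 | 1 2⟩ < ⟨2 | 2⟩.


The 14 primitive collections of Σ (r=7, n=2):

  P = {3,7}:  v_{3} + v_{7} = 0  so sig = ⟨2 | 0⟩
  P = {1,2}:  v_{1} + v_{2} = v_{3}  so sig = ⟨2 | 1⟩
  P = {1,4}:  v_{1} + v_{4} = v_{5}  so sig = ⟨2 | 1⟩
  P = {2,3}:  v_{2} + v_{3} = v_{6}  so sig = ⟨2 | 1⟩
  P = {2,6}:  v_{2} + v_{6} = v_{4}  so sig = ⟨2 | 1⟩
  P = {3,6}:  v_{3} + v_{6} = v_{5}  so sig = ⟨2 | 1⟩
  P = {5,7}:  v_{5} + v_{7} = v_{6}  so sig = ⟨2 | 1⟩
  P = {6,7}:  v_{6} + v_{7} = v_{2}  so sig = ⟨2 | 1⟩
  P = {1,6}:  v_{1} + v_{6} = 2·v_{3}  so sig = ⟨2 | 2⟩
  P = {2,5}:  v_{2} + v_{5} = 2·v_{6}  so sig = ⟨2 | 2⟩
  P = {3,4}:  v_{3} + v_{4} = 2·v_{6}  so sig = ⟨2 | 2⟩
  P = {4,7}:  v_{4} + v_{7} = 2·v_{2}  so sig = ⟨2 | 2⟩
  P = {1,5}:  v_{1} + v_{5} = 3·v_{3}  so sig = ⟨2 | 3⟩
  P = {4,5}:  v_{4} + v_{5} = 3·v_{6}  so sig = ⟨2 | 3⟩

so the primitive-relation signature multiset is
{ ⟨2 | 0⟩,  ⟨2 | 1⟩ ×7,  ⟨2 | 2⟩ ×4,  ⟨2 | 3⟩ ×2 }


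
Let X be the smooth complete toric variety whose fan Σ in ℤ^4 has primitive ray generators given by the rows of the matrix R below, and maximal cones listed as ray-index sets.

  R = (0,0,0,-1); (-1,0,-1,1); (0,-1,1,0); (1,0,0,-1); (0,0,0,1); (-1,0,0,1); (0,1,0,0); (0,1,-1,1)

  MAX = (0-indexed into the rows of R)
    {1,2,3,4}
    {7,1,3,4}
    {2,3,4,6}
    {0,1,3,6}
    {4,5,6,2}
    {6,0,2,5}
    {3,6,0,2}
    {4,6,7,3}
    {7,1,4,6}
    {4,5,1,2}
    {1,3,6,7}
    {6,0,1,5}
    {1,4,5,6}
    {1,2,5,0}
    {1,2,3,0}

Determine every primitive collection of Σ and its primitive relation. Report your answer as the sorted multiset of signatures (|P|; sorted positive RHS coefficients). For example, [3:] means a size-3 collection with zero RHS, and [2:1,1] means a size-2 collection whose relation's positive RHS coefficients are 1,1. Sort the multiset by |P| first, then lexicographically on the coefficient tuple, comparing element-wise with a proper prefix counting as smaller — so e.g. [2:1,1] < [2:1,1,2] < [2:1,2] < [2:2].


7 collections generate NE(X_Σ); each relation:

  • {0,4}:  v_{0} + v_{4} = 0  so sig = [2:]
  • {3,5}:  v_{3} + v_{5} = 0  so sig = [2:]
  • {2,7}:  v_{2} + v_{7} = v_{4}  so sig = [2:1]
  • {0,7}:  v_{0} + v_{7} = v_{1} + v_{3} + v_{6}  so sig = [2:1,1,1]
  • {5,7}:  v_{5} + v_{7} = v_{1} + v_{4} + v_{6}  so sig = [2:1,1,1]
  • {1,2,6}:  v_{1} + v_{2} + v_{6} = v_{5}  so sig = [3:1]
  • {1,3,4,6}:  v_{1} + v_{3} + v_{4} + v_{6} = v_{7}  so sig = [4:1]

Hence PRS(X_Σ) =
{ [2:] ×2,  [2:1],  [2:1,1,1] ×2,  [3:1],  [4:1] }


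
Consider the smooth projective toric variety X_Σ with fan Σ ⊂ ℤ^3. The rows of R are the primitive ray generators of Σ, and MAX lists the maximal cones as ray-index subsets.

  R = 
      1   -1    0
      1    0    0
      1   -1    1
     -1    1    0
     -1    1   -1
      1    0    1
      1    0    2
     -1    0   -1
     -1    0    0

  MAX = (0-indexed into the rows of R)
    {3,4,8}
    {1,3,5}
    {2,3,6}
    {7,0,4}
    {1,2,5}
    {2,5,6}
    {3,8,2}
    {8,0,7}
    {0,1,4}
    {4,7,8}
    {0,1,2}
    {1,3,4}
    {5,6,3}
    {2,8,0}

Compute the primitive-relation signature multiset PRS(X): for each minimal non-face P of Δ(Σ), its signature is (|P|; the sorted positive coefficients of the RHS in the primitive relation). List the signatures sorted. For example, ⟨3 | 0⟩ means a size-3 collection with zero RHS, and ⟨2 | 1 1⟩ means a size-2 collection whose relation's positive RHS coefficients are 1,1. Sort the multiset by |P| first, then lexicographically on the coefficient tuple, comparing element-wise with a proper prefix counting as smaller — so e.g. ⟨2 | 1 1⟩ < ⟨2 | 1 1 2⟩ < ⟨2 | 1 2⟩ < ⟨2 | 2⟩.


Minimal non-faces — 18 found among 9 rays, 14 max cones:

  • {0,3}:  v_{0} + v_{3} = 0  ⇒ sig = ⟨2 | 0⟩
  • {1,8}:  v_{1} + v_{8} = 0  ⇒ sig = ⟨2 | 0⟩
  • {2,4}:  v_{2} + v_{4} = 0  ⇒ sig = ⟨2 | 0⟩
  • {5,7}:  v_{5} + v_{7} = 0  ⇒ sig = ⟨2 | 0⟩
  • {0,5}:  v_{0} + v_{5} = v_{1} + v_{2}  ⇒ sig = ⟨2 | 1 1⟩
  • {0,6}:  v_{0} + v_{6} = v_{2} + v_{5}  ⇒ sig = ⟨2 | 1 1⟩
  • {1,7}:  v_{1} + v_{7} = v_{0} + v_{4}  ⇒ sig = ⟨2 | 1 1⟩
  • {2,7}:  v_{2} + v_{7} = v_{0} + v_{8}  ⇒ sig = ⟨2 | 1 1⟩
  • {3,7}:  v_{3} + v_{7} = v_{4} + v_{8}  ⇒ sig = ⟨2 | 1 1⟩
  • {4,5}:  v_{4} + v_{5} = v_{1} + v_{3}  ⇒ sig = ⟨2 | 1 1⟩
  • {4,6}:  v_{4} + v_{6} = v_{3} + v_{5}  ⇒ sig = ⟨2 | 1 1⟩
  • {5,8}:  v_{5} + v_{8} = v_{2} + v_{3}  ⇒ sig = ⟨2 | 1 1⟩
  • {6,7}:  v_{6} + v_{7} = v_{2} + v_{3}  ⇒ sig = ⟨2 | 1 1⟩
  • {1,6}:  v_{1} + v_{6} = 2·v_{5}  ⇒ sig = ⟨2 | 2⟩
  • {6,8}:  v_{6} + v_{8} = 2·v_{2} + 2·v_{3}  ⇒ sig = ⟨2 | 2 2⟩
  • {0,4,8}:  v_{0} + v_{4} + v_{8} = v_{7}  ⇒ sig = ⟨3 | 1⟩
  • {1,2,3}:  v_{1} + v_{2} + v_{3} = v_{5}  ⇒ sig = ⟨3 | 1⟩
  • {2,3,5}:  v_{2} + v_{3} + v_{5} = v_{6}  ⇒ sig = ⟨3 | 1⟩

so the primitive-relation signature multiset is
    |P|=2: 15 collections, coeffs (), (), (), (), (1,1), (1,1), (1,1), (1,1), (1,1), (1,1), (1,1), (1,1), (1,1), (2), (2,2)
    |P|=3: 3 collections, coeffs (1), (1), (1)


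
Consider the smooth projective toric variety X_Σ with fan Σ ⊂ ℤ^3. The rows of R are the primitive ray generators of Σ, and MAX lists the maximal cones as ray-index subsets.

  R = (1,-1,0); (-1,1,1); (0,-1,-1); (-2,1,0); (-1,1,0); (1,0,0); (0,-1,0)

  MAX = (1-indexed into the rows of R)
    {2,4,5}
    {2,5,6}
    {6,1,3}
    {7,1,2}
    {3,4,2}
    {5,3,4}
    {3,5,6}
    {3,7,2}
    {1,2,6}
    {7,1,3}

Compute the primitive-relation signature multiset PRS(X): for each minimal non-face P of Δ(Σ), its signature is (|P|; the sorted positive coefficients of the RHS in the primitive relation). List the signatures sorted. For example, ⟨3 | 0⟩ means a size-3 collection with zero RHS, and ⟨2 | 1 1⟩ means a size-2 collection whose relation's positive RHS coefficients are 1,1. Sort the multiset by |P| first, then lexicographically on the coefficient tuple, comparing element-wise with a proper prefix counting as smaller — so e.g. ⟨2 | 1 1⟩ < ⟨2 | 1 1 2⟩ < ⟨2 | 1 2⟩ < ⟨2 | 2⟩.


Minimal non-faces — 9 found among 7 rays, 10 max cones:

  P={1,5}:  v_{1} + v_{5} = 0  ⇒ sig = ⟨2 | 0⟩
  P={4,6}:  v_{4} + v_{6} = v_{5}  ⇒ sig = ⟨2 | 1⟩
  P={6,7}:  v_{6} + v_{7} = v_{1}  ⇒ sig = ⟨2 | 1⟩
  P={1,4}:  v_{1} + v_{4} = v_{2} + v_{3}  ⇒ sig = ⟨2 | 1 1⟩
  P={5,7}:  v_{5} + v_{7} = v_{2} + v_{3}  ⇒ sig = ⟨2 | 1 1⟩
  P={4,7}:  v_{4} + v_{7} = 2·v_{2} + 2·v_{3}  ⇒ sig = ⟨2 | 2 2⟩
  P={2,3,6}:  v_{2} + v_{3} + v_{6} = 0  ⇒ sig = ⟨3 | 0⟩
  P={1,2,3}:  v_{1} + v_{2} + v_{3} = v_{7}  ⇒ sig = ⟨3 | 1⟩
  P={2,3,5}:  v_{2} + v_{3} + v_{5} = v_{4}  ⇒ sig = ⟨3 | 1⟩

Hence PRS(X_Σ) =
[⟨2 | 0⟩, ⟨2 | 1⟩, ⟨2 | 1⟩, ⟨2 | 1 1⟩, ⟨2 | 1 1⟩, ⟨2 | 2 2⟩, ⟨3 | 0⟩, ⟨3 | 1⟩, ⟨3 | 1⟩]


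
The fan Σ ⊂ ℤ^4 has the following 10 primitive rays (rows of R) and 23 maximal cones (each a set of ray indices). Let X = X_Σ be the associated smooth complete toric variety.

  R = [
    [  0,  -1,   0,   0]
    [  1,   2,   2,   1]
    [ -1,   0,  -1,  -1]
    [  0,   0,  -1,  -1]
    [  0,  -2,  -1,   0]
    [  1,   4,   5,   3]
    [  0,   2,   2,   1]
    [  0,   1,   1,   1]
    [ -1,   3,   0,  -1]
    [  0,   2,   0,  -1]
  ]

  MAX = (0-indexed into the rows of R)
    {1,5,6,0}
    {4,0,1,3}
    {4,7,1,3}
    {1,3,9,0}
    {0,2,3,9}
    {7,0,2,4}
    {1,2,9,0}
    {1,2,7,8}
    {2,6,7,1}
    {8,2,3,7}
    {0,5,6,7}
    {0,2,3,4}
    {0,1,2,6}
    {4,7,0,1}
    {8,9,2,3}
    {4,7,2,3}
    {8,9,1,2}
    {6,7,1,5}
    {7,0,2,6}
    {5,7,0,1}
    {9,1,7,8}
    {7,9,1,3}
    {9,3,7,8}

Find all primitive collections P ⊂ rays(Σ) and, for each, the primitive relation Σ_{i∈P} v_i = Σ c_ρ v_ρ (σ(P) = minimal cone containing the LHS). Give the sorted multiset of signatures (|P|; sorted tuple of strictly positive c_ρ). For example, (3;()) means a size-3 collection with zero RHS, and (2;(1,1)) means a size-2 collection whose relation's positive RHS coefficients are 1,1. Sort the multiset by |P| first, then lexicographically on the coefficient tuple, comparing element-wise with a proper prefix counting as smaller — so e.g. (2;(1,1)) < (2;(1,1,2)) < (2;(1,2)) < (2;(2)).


20 minimal non-faces of Δ(Σ) (on 10 rays):

  P = {4,9}:  v_{4} + v_{9} = v_{3}  ⟹  sig = (2;(1))
  P = {3,5}:  v_{3} + v_{5} = v_{1} + v_{6}  ⟹  sig = (2;(1,1))
  P = {3,6}:  v_{3} + v_{6} = v_{1} + v_{2}  ⟹  sig = (2;(1,1))
  P = {4,6}:  v_{4} + v_{6} = v_{0} + v_{7}  ⟹  sig = (2;(1,1))
  P = {4,8}:  v_{4} + v_{8} = v_{2} + v_{3} + v_{7}  ⟹  sig = (2;(1,1,1))
  P = {5,9}:  v_{5} + v_{9} = 2·v_{1} + v_{2} + v_{6}  ⟹  sig = (2;(1,1,2))
  P = {5,8}:  v_{5} + v_{8} = 2·v_{1} + 2·v_{2} + v_{6} + v_{7}  ⟹  sig = (2;(1,1,2,2))
  P = {0,8}:  v_{0} + v_{8} = v_{1} + 2·v_{2}  ⟹  sig = (2;(1,2))
  P = {4,5}:  v_{4} + v_{5} = 2·v_{0} + v_{1} + 2·v_{7}  ⟹  sig = (2;(1,2,2))
  P = {6,8}:  v_{6} + v_{8} = 2·v_{1} + 3·v_{2} + v_{7}  ⟹  sig = (2;(1,2,3))
  P = {2,5}:  v_{2} + v_{5} = 2·v_{6}  ⟹  sig = (2;(2))
  P = {6,9}:  v_{6} + v_{9} = 2·v_{1} + 2·v_{2}  ⟹  sig = (2;(2,2))
  P = {0,3,7}:  v_{0} + v_{3} + v_{7} = 0  ⟹  sig = (3;())
  P = {1,2,4}:  v_{1} + v_{2} + v_{4} = 0  ⟹  sig = (3;())
  P = {1,2,3}:  v_{1} + v_{2} + v_{3} = v_{9}  ⟹  sig = (3;(1))
  P = {2,7,9}:  v_{2} + v_{7} + v_{9} = v_{8}  ⟹  sig = (3;(1))
  P = {0,7,9}:  v_{0} + v_{7} + v_{9} = v_{1} + v_{2}  ⟹  sig = (3;(1,1))
  P = {1,3,8}:  v_{1} + v_{3} + v_{8} = v_{7} + 2·v_{9}  ⟹  sig = (3;(1,2))
  P = {0,1,2,7}:  v_{0} + v_{1} + v_{2} + v_{7} = v_{6}  ⟹  sig = (4;(1))
  P = {0,1,6,7}:  v_{0} + v_{1} + v_{6} + v_{7} = v_{5}  ⟹  sig = (4;(1))

Sorted signature multiset PRS(X):
    (2;(1))
    (2;(1,1))
    (2;(1,1))
    (2;(1,1))
    (2;(1,1,1))
    (2;(1,1,2))
    (2;(1,1,2,2))
    (2;(1,2))
    (2;(1,2,2))
    (2;(1,2,3))
    (2;(2))
    (2;(2,2))
    (3;())
    (3;())
    (3;(1))
    (3;(1))
    (3;(1,1))
    (3;(1,2))
    (4;(1))
    (4;(1))


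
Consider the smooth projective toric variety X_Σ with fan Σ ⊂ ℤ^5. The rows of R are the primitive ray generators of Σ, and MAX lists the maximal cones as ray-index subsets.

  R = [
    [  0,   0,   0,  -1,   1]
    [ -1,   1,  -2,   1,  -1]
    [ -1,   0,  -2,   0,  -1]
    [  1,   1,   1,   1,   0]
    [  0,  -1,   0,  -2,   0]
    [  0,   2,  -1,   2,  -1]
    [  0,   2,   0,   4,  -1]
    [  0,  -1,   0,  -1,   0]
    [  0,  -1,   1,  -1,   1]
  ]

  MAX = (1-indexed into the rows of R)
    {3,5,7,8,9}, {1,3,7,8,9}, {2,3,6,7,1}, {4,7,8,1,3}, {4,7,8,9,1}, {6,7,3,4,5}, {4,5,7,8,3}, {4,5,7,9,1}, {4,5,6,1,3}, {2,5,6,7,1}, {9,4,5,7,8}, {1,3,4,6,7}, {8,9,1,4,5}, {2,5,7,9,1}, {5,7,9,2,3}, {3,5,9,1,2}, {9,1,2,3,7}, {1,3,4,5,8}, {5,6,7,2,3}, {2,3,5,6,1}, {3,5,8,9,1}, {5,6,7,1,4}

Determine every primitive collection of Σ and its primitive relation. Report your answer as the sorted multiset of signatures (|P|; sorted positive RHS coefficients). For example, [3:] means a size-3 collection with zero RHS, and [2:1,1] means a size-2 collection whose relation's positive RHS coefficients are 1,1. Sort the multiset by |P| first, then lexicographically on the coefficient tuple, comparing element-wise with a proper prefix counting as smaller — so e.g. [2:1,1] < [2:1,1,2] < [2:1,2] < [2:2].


Minimal non-faces — 7 found among 9 rays, 22 max cones:

  P={2,4}:  v_{2} + v_{4} = v_{6}  so sig = [2:1]
  P={2,8}:  v_{2} + v_{8} = v_{3}  so sig = [2:1]
  P={6,8}:  v_{6} + v_{8} = v_{3} + v_{4}  so sig = [2:1,1]
  P={6,9}:  v_{6} + v_{9} = v_{1} + v_{5} + v_{7}  so sig = [2:1,1,1]
  P={3,4,9}:  v_{3} + v_{4} + v_{9} = 0  so sig = [3:]
  P={1,5,7,8}:  v_{1} + v_{5} + v_{7} + v_{8} = 0  so sig = [4:]
  P={1,3,5,7}:  v_{1} + v_{3} + v_{5} + v_{7} = v_{2}  so sig = [4:1]

Hence PRS(X_Σ) =
    [2:1]
    [2:1]
    [2:1,1]
    [2:1,1,1]
    [3:]
    [4:]
    [4:1]


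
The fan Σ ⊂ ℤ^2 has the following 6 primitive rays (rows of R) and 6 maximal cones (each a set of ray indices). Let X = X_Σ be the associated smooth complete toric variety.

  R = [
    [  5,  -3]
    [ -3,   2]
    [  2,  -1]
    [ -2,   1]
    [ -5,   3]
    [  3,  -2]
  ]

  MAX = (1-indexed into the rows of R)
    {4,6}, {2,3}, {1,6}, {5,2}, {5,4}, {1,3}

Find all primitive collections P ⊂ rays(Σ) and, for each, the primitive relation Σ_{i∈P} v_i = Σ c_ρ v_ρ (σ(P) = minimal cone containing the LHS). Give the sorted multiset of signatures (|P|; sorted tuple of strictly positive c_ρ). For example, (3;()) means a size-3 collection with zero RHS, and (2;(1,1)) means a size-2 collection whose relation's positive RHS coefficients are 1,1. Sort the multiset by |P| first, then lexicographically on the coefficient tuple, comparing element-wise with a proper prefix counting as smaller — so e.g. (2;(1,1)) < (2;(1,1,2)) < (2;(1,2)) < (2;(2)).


Δ(Σ) — 6 vertices, 9 min non-faces:

  • {1,5}:  v_{1} + v_{5} = 0  ⟹  sig = (2;())
  • {2,6}:  v_{2} + v_{6} = 0  ⟹  sig = (2;())
  • {3,4}:  v_{3} + v_{4} = 0  ⟹  sig = (2;())
  • {1,2}:  v_{1} + v_{2} = v_{3}  ⟹  sig = (2;(1))
  • {1,4}:  v_{1} + v_{4} = v_{6}  ⟹  sig = (2;(1))
  • {2,4}:  v_{2} + v_{4} = v_{5}  ⟹  sig = (2;(1))
  • {3,5}:  v_{3} + v_{5} = v_{2}  ⟹  sig = (2;(1))
  • {3,6}:  v_{3} + v_{6} = v_{1}  ⟹  sig = (2;(1))
  • {5,6}:  v_{5} + v_{6} = v_{4}  ⟹  sig = (2;(1))

Sorted signature multiset PRS(X):
[(2;()), (2;()), (2;()), (2;(1)), (2;(1)), (2;(1)), (2;(1)), (2;(1)), (2;(1))]


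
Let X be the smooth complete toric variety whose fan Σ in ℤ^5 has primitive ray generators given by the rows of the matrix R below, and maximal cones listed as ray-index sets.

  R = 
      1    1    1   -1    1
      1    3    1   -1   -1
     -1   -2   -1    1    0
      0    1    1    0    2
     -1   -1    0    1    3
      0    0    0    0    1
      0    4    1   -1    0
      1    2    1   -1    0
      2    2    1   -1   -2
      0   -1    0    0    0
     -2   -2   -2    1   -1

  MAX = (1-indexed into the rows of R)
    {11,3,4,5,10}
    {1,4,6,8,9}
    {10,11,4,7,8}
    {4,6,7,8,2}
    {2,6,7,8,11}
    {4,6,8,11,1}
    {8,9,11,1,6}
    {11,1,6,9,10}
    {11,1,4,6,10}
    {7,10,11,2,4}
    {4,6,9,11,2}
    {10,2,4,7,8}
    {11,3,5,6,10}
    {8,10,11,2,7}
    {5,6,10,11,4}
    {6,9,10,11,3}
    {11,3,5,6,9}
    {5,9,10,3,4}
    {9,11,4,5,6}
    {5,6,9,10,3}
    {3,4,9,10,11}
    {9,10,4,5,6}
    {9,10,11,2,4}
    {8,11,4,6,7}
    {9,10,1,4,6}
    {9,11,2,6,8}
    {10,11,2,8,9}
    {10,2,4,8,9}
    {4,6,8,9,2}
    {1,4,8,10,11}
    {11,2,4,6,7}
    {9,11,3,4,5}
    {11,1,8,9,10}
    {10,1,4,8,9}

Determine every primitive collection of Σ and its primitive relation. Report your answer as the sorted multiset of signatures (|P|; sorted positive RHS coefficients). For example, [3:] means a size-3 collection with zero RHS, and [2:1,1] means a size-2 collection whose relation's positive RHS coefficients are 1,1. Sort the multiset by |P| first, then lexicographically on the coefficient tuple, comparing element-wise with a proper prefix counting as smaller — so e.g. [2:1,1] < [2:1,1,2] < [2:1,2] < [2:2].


20 collections generate NE(X_Σ); each relation:

  • {3,8}:  v_{3} + v_{8} = 0  →  sig = [2:]
  • {1,3}:  v_{1} + v_{3} = v_{6} + v_{10}  →  sig = [2:1,1]
  • {5,8}:  v_{5} + v_{8} = v_{4} + v_{6}  →  sig = [2:1,1]
  • {2,3}:  v_{2} + v_{3} = v_{4} + v_{9} + v_{11}  →  sig = [2:1,1,1]
  • {3,7}:  v_{3} + v_{7} = v_{2} + v_{4} + v_{11}  →  sig = [2:1,1,1]
  • {2,5}:  v_{2} + v_{5} = 2·v_{4} + v_{6} + v_{9} + v_{11}  →  sig = [2:1,1,1,2]
  • {5,7}:  v_{5} + v_{7} = v_{2} + 2·v_{4} + v_{6} + v_{11}  →  sig = [2:1,1,1,2]
  • {1,5}:  v_{1} + v_{5} = v_{4} + 2·v_{6} + v_{10}  →  sig = [2:1,1,2]
  • {1,7}:  v_{1} + v_{7} = v_{4} + 3·v_{8} + v_{11}  →  sig = [2:1,1,3]
  • {1,2}:  v_{1} + v_{2} = 2·v_{8}  →  sig = [2:2]
  • {7,9}:  v_{7} + v_{9} = 2·v_{2}  →  sig = [2:2]
  • {2,6,10}:  v_{2} + v_{6} + v_{10} = v_{8}  →  sig = [3:1]
  • {3,4,6}:  v_{3} + v_{4} + v_{6} = v_{5}  →  sig = [3:1]
  • {6,8,10}:  v_{6} + v_{8} + v_{10} = v_{1}  →  sig = [3:1]
  • {6,7,10}:  v_{6} + v_{7} + v_{10} = v_{4} + 2·v_{8} + v_{11}  →  sig = [3:1,1,2]
  • {1,4,9,11}:  v_{1} + v_{4} + v_{9} + v_{11} = v_{8}  →  sig = [4:1]
  • {2,4,8,11}:  v_{2} + v_{4} + v_{8} + v_{11} = v_{7}  →  sig = [4:1]
  • {4,8,9,11}:  v_{4} + v_{8} + v_{9} + v_{11} = v_{2}  →  sig = [4:1]
  • {5,9,10,11}:  v_{5} + v_{9} + v_{10} + v_{11} = v_{3}  →  sig = [4:1]
  • {4,6,9,10,11}:  v_{4} + v_{6} + v_{9} + v_{10} + v_{11} = 0  →  sig = [5:]

Sorted signature multiset PRS(X):
    |P|=2: 11 collections, coeffs (), (1,1), (1,1), (1,1,1), (1,1,1), (1,1,1,2), (1,1,1,2), (1,1,2), (1,1,3), (2), (2)
    |P|=3: 4 collections, coeffs (1), (1), (1), (1,1,2)
    |P|=4: 4 collections, coeffs (1), (1), (1), (1)
    |P|=5: 1 collection, coeffs ()


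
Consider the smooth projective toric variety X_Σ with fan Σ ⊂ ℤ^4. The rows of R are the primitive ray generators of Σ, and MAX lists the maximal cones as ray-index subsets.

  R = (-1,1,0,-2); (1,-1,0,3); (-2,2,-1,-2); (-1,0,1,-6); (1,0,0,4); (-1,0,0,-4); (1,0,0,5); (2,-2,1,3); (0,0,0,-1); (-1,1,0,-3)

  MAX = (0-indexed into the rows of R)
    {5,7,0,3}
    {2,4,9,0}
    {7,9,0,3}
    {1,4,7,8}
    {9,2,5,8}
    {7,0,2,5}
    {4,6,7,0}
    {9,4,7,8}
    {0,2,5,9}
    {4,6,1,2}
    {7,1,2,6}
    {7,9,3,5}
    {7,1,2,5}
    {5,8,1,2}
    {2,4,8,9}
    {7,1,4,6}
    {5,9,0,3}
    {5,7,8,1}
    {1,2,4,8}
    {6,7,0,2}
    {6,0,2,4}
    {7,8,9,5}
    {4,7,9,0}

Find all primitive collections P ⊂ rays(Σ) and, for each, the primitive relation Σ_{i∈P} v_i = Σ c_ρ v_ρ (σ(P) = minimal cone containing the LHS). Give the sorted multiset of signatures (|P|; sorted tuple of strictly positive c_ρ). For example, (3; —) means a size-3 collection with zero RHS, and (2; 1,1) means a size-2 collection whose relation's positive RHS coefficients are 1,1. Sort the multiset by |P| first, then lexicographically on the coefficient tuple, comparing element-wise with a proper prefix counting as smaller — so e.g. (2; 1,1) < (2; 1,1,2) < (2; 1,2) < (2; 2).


The 16 primitive collections of Σ (r=10, n=4):

  {1,9}:  v_{1} + v_{9} = 0 — sig = (2; —)
  {4,5}:  v_{4} + v_{5} = 0 — sig = (2; —)
  {0,8}:  v_{0} + v_{8} = v_{9} — sig = (2; 1)
  {6,8}:  v_{6} + v_{8} = v_{4} — sig = (2; 1)
  {0,1}:  v_{0} + v_{1} = v_{2} + v_{7} — sig = (2; 1,1)
  {5,6}:  v_{5} + v_{6} = v_{2} + v_{7} — sig = (2; 1,1)
  {6,9}:  v_{6} + v_{9} = v_{0} + v_{4} — sig = (2; 1,1)
  {1,3}:  v_{1} + v_{3} = v_{0} + v_{5} + v_{7} — sig = (2; 1,1,1)
  {3,4}:  v_{3} + v_{4} = v_{0} + v_{7} + v_{9} — sig = (2; 1,1,1)
  {3,8}:  v_{3} + v_{8} = v_{5} + v_{7} + 2·v_{9} — sig = (2; 1,1,2)
  {2,3}:  v_{2} + v_{3} = 2·v_{0} + v_{5} — sig = (2; 1,2)
  {3,6}:  v_{3} + v_{6} = 2·v_{0} + v_{7} — sig = (2; 1,2)
  {2,7,8}:  v_{2} + v_{7} + v_{8} = 0 — sig = (3; —)
  {2,4,7}:  v_{2} + v_{4} + v_{7} = v_{6} — sig = (3; 1)
  {2,7,9}:  v_{2} + v_{7} + v_{9} = v_{0} — sig = (3; 1)
  {0,5,7,9}:  v_{0} + v_{5} + v_{7} + v_{9} = v_{3} — sig = (4; 1)

so the primitive-relation signature multiset is
    (2; —)
    (2; —)
    (2; 1)
    (2; 1)
    (2; 1,1)
    (2; 1,1)
    (2; 1,1)
    (2; 1,1,1)
    (2; 1,1,1)
    (2; 1,1,2)
    (2; 1,2)
    (2; 1,2)
    (3; —)
    (3; 1)
    (3; 1)
    (4; 1)


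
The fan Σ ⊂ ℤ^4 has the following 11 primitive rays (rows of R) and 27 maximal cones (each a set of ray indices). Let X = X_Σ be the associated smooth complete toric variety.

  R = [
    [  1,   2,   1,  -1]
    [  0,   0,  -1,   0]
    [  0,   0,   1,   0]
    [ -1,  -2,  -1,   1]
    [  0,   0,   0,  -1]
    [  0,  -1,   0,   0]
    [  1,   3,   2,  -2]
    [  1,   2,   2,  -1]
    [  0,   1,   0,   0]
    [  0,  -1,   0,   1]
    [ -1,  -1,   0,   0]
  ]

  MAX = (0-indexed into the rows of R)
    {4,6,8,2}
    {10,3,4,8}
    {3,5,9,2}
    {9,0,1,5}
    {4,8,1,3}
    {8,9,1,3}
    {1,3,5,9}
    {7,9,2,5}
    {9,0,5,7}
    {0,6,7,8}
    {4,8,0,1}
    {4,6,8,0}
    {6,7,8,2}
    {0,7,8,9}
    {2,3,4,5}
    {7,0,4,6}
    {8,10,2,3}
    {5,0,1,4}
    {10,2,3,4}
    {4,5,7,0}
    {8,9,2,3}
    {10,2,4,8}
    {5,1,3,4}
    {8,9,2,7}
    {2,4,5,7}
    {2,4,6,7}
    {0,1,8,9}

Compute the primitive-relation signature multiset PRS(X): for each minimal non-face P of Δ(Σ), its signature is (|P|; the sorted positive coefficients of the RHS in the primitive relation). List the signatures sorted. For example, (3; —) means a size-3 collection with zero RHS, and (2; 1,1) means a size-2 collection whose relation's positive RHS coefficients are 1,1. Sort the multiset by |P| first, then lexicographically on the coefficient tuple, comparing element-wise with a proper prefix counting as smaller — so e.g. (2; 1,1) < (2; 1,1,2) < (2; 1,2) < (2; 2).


Δ(Σ) — 11 vertices, 19 min non-faces:

  • {0,3}:  v_{0} + v_{3} = 0  →  sig = (2; —)
  • {1,2}:  v_{1} + v_{2} = 0  →  sig = (2; —)
  • {5,8}:  v_{5} + v_{8} = 0  →  sig = (2; —)
  • {0,2}:  v_{0} + v_{2} = v_{7}  →  sig = (2; 1)
  • {1,7}:  v_{1} + v_{7} = v_{0}  →  sig = (2; 1)
  • {3,7}:  v_{3} + v_{7} = v_{2}  →  sig = (2; 1)
  • {4,9}:  v_{4} + v_{9} = v_{5}  →  sig = (2; 1)
  • {6,9}:  v_{6} + v_{9} = v_{7}  →  sig = (2; 1)
  • {5,6}:  v_{5} + v_{6} = v_{4} + v_{7}  →  sig = (2; 1,1)
  • {9,10}:  v_{9} + v_{10} = v_{2} + v_{3}  →  sig = (2; 1,1)
  • {0,10}:  v_{0} + v_{10} = v_{2} + v_{4} + v_{8}  →  sig = (2; 1,1,1)
  • {1,6}:  v_{1} + v_{6} = v_{0} + v_{4} + v_{8}  →  sig = (2; 1,1,1)
  • {1,10}:  v_{1} + v_{10} = v_{3} + v_{4} + v_{8}  →  sig = (2; 1,1,1)
  • {3,6}:  v_{3} + v_{6} = v_{2} + v_{4} + v_{8}  →  sig = (2; 1,1,1)
  • {5,10}:  v_{5} + v_{10} = v_{2} + v_{3} + v_{4}  →  sig = (2; 1,1,1)
  • {7,10}:  v_{7} + v_{10} = 2·v_{2} + v_{4} + v_{8}  →  sig = (2; 1,1,2)
  • {6,10}:  v_{6} + v_{10} = 2·v_{2} + 2·v_{4} + 2·v_{8}  →  sig = (2; 2,2,2)
  • {4,7,8}:  v_{4} + v_{7} + v_{8} = v_{6}  →  sig = (3; 1)
  • {2,3,4,8}:  v_{2} + v_{3} + v_{4} + v_{8} = v_{10}  →  sig = (4; 1)

Sorted signature multiset PRS(X):
    (2; —)
    (2; —)
    (2; —)
    (2; 1)
    (2; 1)
    (2; 1)
    (2; 1)
    (2; 1)
    (2; 1,1)
    (2; 1,1)
    (2; 1,1,1)
    (2; 1,1,1)
    (2; 1,1,1)
    (2; 1,1,1)
    (2; 1,1,1)
    (2; 1,1,2)
    (2; 2,2,2)
    (3; 1)
    (4; 1)


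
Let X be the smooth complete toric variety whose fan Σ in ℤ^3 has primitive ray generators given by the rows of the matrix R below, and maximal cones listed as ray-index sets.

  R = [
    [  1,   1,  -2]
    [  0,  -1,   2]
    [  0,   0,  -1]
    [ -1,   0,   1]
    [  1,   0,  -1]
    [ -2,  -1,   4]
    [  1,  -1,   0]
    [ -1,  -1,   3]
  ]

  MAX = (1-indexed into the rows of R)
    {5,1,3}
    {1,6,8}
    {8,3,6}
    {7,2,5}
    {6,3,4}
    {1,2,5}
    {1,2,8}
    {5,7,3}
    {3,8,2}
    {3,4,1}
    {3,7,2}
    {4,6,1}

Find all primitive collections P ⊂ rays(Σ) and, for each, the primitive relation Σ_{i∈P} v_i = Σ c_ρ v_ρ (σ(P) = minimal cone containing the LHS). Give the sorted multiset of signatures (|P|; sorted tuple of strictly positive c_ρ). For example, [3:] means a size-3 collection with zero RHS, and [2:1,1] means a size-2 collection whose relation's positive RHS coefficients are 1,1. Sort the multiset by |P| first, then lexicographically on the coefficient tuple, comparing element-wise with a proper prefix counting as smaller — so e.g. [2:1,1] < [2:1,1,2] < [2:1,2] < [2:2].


Primitive collections (14):

  {4,5}:  v_{4} + v_{5} = 0  →  sig = [2:]
  {2,4}:  v_{2} + v_{4} = v_{8}  →  sig = [2:1]
  {4,8}:  v_{4} + v_{8} = v_{6}  →  sig = [2:1]
  {5,6}:  v_{5} + v_{6} = v_{8}  →  sig = [2:1]
  {5,8}:  v_{5} + v_{8} = v_{2}  →  sig = [2:1]
  {4,7}:  v_{4} + v_{7} = v_{2} + v_{3}  →  sig = [2:1,1]
  {6,7}:  v_{6} + v_{7} = v_{2} + v_{3} + v_{8}  →  sig = [2:1,1,1]
  {7,8}:  v_{7} + v_{8} = 2·v_{2} + v_{3}  →  sig = [2:1,2]
  {1,7}:  v_{1} + v_{7} = 2·v_{5}  →  sig = [2:2]
  {2,6}:  v_{2} + v_{6} = 2·v_{8}  →  sig = [2:2]
  {1,3,8}:  v_{1} + v_{3} + v_{8} = 0  →  sig = [3:]
  {1,2,3}:  v_{1} + v_{2} + v_{3} = v_{5}  →  sig = [3:1]
  {1,3,6}:  v_{1} + v_{3} + v_{6} = v_{4}  →  sig = [3:1]
  {2,3,5}:  v_{2} + v_{3} + v_{5} = v_{7}  →  sig = [3:1]

Signatures (|P|; sorted positive RHS coefficients), sorted:
    |P|=2: 10 collections, coeffs (), (1), (1), (1), (1), (1,1), (1,1,1), (1,2), (2), (2)
    |P|=3: 4 collections, coeffs (), (1), (1), (1)


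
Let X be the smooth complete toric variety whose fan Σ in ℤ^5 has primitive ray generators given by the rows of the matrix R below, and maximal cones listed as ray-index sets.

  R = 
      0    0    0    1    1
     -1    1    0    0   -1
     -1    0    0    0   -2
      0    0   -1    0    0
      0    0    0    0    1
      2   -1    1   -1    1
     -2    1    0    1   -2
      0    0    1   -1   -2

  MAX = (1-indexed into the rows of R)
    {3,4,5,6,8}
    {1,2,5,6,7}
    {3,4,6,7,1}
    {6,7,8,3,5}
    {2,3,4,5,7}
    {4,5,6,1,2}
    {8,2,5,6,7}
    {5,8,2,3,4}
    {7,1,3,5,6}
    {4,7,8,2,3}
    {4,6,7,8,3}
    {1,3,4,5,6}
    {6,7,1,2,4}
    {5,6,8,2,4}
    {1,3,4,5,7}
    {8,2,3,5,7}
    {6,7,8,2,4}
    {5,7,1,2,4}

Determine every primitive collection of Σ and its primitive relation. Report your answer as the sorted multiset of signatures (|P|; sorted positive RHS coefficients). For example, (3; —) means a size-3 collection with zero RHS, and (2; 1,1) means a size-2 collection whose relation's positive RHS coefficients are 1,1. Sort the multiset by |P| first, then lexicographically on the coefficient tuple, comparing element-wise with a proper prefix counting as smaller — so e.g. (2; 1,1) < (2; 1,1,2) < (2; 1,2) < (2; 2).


Primitive collections (5):

  • {1,8}:  v_{1} + v_{8} = v_{6} + v_{7}  →  sig = (2; 1,1)
  • {1,2,3}:  v_{1} + v_{2} + v_{3} = v_{7}  →  sig = (3; 1)
  • {2,3,6}:  v_{2} + v_{3} + v_{6} = v_{8}  →  sig = (3; 1)
  • {4,5,6,7}:  v_{4} + v_{5} + v_{6} + v_{7} = 0  →  sig = (4; —)
  • {4,5,7,8}:  v_{4} + v_{5} + v_{7} + v_{8} = v_{2} + v_{3}  →  sig = (4; 1,1)

so the primitive-relation signature multiset is
{ (2; 1,1),  (3; 1) ×2,  (4; —),  (4; 1,1) }


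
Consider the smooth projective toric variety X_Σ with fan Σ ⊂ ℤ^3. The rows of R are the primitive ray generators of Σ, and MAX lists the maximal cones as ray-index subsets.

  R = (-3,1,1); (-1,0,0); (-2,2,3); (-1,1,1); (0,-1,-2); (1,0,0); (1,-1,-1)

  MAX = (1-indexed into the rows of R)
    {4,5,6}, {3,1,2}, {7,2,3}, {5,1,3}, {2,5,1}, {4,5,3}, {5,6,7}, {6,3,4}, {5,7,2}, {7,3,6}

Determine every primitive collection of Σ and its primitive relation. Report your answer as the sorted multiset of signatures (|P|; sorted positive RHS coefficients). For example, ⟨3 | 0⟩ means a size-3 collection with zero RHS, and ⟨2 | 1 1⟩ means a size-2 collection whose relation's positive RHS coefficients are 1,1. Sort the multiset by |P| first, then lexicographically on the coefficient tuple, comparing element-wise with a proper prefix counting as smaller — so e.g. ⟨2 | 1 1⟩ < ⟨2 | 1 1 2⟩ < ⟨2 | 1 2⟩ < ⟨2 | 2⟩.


9 collections generate NE(X_Σ); each relation:

  • {2,6}:  v_{2} + v_{6} = 0  ⇒ sig = ⟨2 | 0⟩
  • {4,7}:  v_{4} + v_{7} = 0  ⇒ sig = ⟨2 | 0⟩
  • {1,6}:  v_{1} + v_{6} = v_{3} + v_{5}  ⇒ sig = ⟨2 | 1 1⟩
  • {2,4}:  v_{2} + v_{4} = v_{3} + v_{5}  ⇒ sig = ⟨2 | 1 1⟩
  • {1,7}:  v_{1} + v_{7} = 2·v_{2}  ⇒ sig = ⟨2 | 2⟩
  • {1,4}:  v_{1} + v_{4} = 2·v_{3} + 2·v_{5}  ⇒ sig = ⟨2 | 2 2⟩
  • {2,3,5}:  v_{2} + v_{3} + v_{5} = v_{1}  ⇒ sig = ⟨3 | 1⟩
  • {3,5,6}:  v_{3} + v_{5} + v_{6} = v_{4}  ⇒ sig = ⟨3 | 1⟩
  • {3,5,7}:  v_{3} + v_{5} + v_{7} = v_{2}  ⇒ sig = ⟨3 | 1⟩

Hence PRS(X_Σ) =
    |P|=2: 6 collections, coeffs (), (), (1,1), (1,1), (2), (2,2)
    |P|=3: 3 collections, coeffs (1), (1), (1)


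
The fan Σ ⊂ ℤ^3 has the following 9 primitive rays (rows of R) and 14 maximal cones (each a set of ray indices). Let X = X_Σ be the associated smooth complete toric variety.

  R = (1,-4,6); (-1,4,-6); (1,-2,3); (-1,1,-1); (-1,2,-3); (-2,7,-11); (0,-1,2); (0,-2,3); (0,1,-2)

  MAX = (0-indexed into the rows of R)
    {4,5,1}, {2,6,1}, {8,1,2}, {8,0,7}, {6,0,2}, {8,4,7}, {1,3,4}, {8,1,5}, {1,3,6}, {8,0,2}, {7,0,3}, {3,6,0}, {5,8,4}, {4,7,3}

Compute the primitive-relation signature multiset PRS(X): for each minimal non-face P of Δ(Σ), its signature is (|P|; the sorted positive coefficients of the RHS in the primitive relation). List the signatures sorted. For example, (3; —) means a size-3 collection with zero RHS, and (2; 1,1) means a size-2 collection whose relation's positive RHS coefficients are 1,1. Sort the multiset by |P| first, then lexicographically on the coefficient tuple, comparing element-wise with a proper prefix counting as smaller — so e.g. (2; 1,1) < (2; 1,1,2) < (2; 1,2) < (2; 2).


Δ(Σ) — 9 vertices, 16 min non-faces:

  P={0,1}:  v_{0} + v_{1} = 0 — sig = (2; —)
  P={2,4}:  v_{2} + v_{4} = 0 — sig = (2; —)
  P={6,8}:  v_{6} + v_{8} = 0 — sig = (2; —)
  P={0,4}:  v_{0} + v_{4} = v_{7} — sig = (2; 1)
  P={1,7}:  v_{1} + v_{7} = v_{4} — sig = (2; 1)
  P={2,3}:  v_{2} + v_{3} = v_{6} — sig = (2; 1)
  P={2,7}:  v_{2} + v_{7} = v_{0} — sig = (2; 1)
  P={3,8}:  v_{3} + v_{8} = v_{4} — sig = (2; 1)
  P={4,6}:  v_{4} + v_{6} = v_{3} — sig = (2; 1)
  P={0,5}:  v_{0} + v_{5} = v_{4} + v_{8} — sig = (2; 1,1)
  P={2,5}:  v_{2} + v_{5} = v_{1} + v_{8} — sig = (2; 1,1)
  P={5,6}:  v_{5} + v_{6} = v_{1} + v_{4} — sig = (2; 1,1)
  P={6,7}:  v_{6} + v_{7} = v_{0} + v_{3} — sig = (2; 1,1)
  P={3,5}:  v_{3} + v_{5} = v_{1} + 2·v_{4} — sig = (2; 1,2)
  P={5,7}:  v_{5} + v_{7} = 2·v_{4} + v_{8} — sig = (2; 1,2)
  P={1,4,8}:  v_{1} + v_{4} + v_{8} = v_{5} — sig = (3; 1)

Signatures (|P|; sorted positive RHS coefficients), sorted:
{ (2; —) ×3,  (2; 1) ×6,  (2; 1,1) ×4,  (2; 1,2) ×2,  (3; 1) }


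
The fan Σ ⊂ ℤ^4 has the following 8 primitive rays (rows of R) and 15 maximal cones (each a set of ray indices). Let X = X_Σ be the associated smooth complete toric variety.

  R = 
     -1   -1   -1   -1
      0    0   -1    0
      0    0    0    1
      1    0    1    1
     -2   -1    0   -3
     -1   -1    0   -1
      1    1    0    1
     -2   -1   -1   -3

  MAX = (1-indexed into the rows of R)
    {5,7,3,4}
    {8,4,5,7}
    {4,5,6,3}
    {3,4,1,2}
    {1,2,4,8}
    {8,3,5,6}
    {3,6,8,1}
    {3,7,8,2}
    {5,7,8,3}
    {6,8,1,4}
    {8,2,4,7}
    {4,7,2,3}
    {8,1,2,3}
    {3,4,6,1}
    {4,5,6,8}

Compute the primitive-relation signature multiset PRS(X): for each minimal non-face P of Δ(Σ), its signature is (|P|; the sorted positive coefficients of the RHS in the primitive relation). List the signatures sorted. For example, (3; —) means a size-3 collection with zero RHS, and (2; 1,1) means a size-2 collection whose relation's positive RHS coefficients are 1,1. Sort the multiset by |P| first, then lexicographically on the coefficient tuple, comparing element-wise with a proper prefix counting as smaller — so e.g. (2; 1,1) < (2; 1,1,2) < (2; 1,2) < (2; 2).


The 6 primitive collections of Σ (r=8, n=4):

  {6,7}:  v_{6} + v_{7} = 0  ⟹  sig = (2; —)
  {1,7}:  v_{1} + v_{7} = v_{2}  ⟹  sig = (2; 1)
  {2,5}:  v_{2} + v_{5} = v_{8}  ⟹  sig = (2; 1)
  {2,6}:  v_{2} + v_{6} = v_{1}  ⟹  sig = (2; 1)
  {1,5}:  v_{1} + v_{5} = v_{6} + v_{8}  ⟹  sig = (2; 1,1)
  {3,4,8}:  v_{3} + v_{4} + v_{8} = v_{6}  ⟹  sig = (3; 1)

Signatures (|P|; sorted positive RHS coefficients), sorted:
[(2; —), (2; 1), (2; 1), (2; 1), (2; 1,1), (3; 1)]


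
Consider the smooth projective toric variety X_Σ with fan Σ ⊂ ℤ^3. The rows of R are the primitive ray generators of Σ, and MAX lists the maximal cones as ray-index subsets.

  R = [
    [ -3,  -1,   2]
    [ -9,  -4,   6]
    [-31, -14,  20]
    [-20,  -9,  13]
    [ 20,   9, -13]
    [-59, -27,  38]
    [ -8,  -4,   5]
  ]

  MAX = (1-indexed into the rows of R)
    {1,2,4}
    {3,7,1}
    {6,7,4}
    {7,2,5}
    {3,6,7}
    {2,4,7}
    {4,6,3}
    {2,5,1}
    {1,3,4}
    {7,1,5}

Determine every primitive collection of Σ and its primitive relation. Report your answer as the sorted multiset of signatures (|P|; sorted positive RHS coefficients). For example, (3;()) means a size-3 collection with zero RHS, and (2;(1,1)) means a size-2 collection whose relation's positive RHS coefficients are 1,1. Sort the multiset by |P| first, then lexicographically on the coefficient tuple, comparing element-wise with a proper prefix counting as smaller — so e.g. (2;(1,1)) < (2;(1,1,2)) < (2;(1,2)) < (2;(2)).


Δ(Σ) — 7 vertices, 9 min non-faces:

  P = {4,5}:  v_{4} + v_{5} = 0  →  sig = (2;())
  P = {3,5}:  v_{3} + v_{5} = v_{1} + v_{7}  →  sig = (2;(1,1))
  P = {5,6}:  v_{5} + v_{6} = v_{3} + v_{7}  →  sig = (2;(1,1))
  P = {2,6}:  v_{2} + v_{6} = 3·v_{4} + v_{7}  →  sig = (2;(1,3))
  P = {1,6}:  v_{1} + v_{6} = 2·v_{3}  →  sig = (2;(2))
  P = {2,3}:  v_{2} + v_{3} = 2·v_{4}  →  sig = (2;(2))
  P = {1,2,7}:  v_{1} + v_{2} + v_{7} = v_{4}  →  sig = (3;(1))
  P = {1,4,7}:  v_{1} + v_{4} + v_{7} = v_{3}  →  sig = (3;(1))
  P = {3,4,7}:  v_{3} + v_{4} + v_{7} = v_{6}  →  sig = (3;(1))

so the primitive-relation signature multiset is
{ (2;()),  (2;(1,1)) ×2,  (2;(1,3)),  (2;(2)) ×2,  (3;(1)) ×3 }


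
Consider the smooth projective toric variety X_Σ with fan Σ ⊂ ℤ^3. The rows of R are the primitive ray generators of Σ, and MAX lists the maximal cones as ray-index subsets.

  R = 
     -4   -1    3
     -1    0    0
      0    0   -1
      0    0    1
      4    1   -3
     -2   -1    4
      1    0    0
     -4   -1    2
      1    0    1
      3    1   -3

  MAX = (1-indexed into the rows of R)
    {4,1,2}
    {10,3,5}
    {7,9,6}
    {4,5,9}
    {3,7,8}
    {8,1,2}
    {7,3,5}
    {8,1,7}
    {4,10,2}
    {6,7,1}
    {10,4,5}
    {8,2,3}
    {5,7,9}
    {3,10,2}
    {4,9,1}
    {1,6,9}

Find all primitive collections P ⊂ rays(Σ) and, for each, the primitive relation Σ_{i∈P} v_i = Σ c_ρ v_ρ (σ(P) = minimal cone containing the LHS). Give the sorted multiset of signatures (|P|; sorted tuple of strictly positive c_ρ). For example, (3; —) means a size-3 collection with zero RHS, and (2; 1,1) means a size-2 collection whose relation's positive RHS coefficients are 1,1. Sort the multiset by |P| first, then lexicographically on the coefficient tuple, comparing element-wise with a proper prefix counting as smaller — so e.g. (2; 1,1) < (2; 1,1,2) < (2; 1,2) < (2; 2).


The 22 primitive collections of Σ (r=10, n=3):

  P={1,5}:  v_{1} + v_{5} = 0  →  sig = (2; —)
  P={2,7}:  v_{2} + v_{7} = 0  →  sig = (2; —)
  P={3,4}:  v_{3} + v_{4} = 0  →  sig = (2; —)
  P={1,3}:  v_{1} + v_{3} = v_{8}  →  sig = (2; 1)
  P={1,10}:  v_{1} + v_{10} = v_{2}  →  sig = (2; 1)
  P={2,5}:  v_{2} + v_{5} = v_{10}  →  sig = (2; 1)
  P={2,9}:  v_{2} + v_{9} = v_{4}  →  sig = (2; 1)
  P={3,9}:  v_{3} + v_{9} = v_{7}  →  sig = (2; 1)
  P={4,7}:  v_{4} + v_{7} = v_{9}  →  sig = (2; 1)
  P={4,8}:  v_{4} + v_{8} = v_{1}  →  sig = (2; 1)
  P={5,8}:  v_{5} + v_{8} = v_{3}  →  sig = (2; 1)
  P={6,10}:  v_{6} + v_{10} = v_{9}  →  sig = (2; 1)
  P={7,10}:  v_{7} + v_{10} = v_{5}  →  sig = (2; 1)
  P={2,6}:  v_{2} + v_{6} = v_{1} + v_{9}  →  sig = (2; 1,1)
  P={5,6}:  v_{5} + v_{6} = v_{7} + v_{9}  →  sig = (2; 1,1)
  P={8,9}:  v_{8} + v_{9} = v_{1} + v_{7}  →  sig = (2; 1,1)
  P={8,10}:  v_{8} + v_{10} = v_{2} + v_{3}  →  sig = (2; 1,1)
  P={9,10}:  v_{9} + v_{10} = v_{4} + v_{5}  →  sig = (2; 1,1)
  P={3,6}:  v_{3} + v_{6} = v_{1} + 2·v_{7}  →  sig = (2; 1,2)
  P={4,6}:  v_{4} + v_{6} = v_{1} + 2·v_{9}  →  sig = (2; 1,2)
  P={6,8}:  v_{6} + v_{8} = 2·v_{1} + 2·v_{7}  →  sig = (2; 2,2)
  P={1,7,9}:  v_{1} + v_{7} + v_{9} = v_{6}  →  sig = (3; 1)

Signatures (|P|; sorted positive RHS coefficients), sorted:
    (2; —)
    (2; —)
    (2; —)
    (2; 1)
    (2; 1)
    (2; 1)
    (2; 1)
    (2; 1)
    (2; 1)
    (2; 1)
    (2; 1)
    (2; 1)
    (2; 1)
    (2; 1,1)
    (2; 1,1)
    (2; 1,1)
    (2; 1,1)
    (2; 1,1)
    (2; 1,2)
    (2; 1,2)
    (2; 2,2)
    (3; 1)


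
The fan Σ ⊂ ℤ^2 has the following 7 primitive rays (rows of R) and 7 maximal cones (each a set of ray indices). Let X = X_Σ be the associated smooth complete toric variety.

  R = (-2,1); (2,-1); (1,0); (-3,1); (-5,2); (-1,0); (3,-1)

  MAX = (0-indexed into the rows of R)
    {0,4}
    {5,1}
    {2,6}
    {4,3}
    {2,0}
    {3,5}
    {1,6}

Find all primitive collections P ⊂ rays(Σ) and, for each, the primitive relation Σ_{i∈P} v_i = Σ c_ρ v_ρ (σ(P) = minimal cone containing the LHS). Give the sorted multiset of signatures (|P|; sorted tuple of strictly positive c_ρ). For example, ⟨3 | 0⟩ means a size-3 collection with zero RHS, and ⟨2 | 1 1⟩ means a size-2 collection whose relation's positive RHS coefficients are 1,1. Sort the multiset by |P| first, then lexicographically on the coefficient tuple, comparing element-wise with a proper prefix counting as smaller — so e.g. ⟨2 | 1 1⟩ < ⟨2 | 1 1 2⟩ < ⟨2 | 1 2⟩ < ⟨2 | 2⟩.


Minimal non-faces — 14 found among 7 rays, 7 max cones:

  P = {0,1}:  v_{0} + v_{1} = 0 ; sig = ⟨2 | 0⟩
  P = {2,5}:  v_{2} + v_{5} = 0 ; sig = ⟨2 | 0⟩
  P = {3,6}:  v_{3} + v_{6} = 0 ; sig = ⟨2 | 0⟩
  P = {0,3}:  v_{0} + v_{3} = v_{4} ; sig = ⟨2 | 1⟩
  P = {0,5}:  v_{0} + v_{5} = v_{3} ; sig = ⟨2 | 1⟩
  P = {0,6}:  v_{0} + v_{6} = v_{2} ; sig = ⟨2 | 1⟩
  P = {1,2}:  v_{1} + v_{2} = v_{6} ; sig = ⟨2 | 1⟩
  P = {1,3}:  v_{1} + v_{3} = v_{5} ; sig = ⟨2 | 1⟩
  P = {1,4}:  v_{1} + v_{4} = v_{3} ; sig = ⟨2 | 1⟩
  P = {2,3}:  v_{2} + v_{3} = v_{0} ; sig = ⟨2 | 1⟩
  P = {4,6}:  v_{4} + v_{6} = v_{0} ; sig = ⟨2 | 1⟩
  P = {5,6}:  v_{5} + v_{6} = v_{1} ; sig = ⟨2 | 1⟩
  P = {2,4}:  v_{2} + v_{4} = 2·v_{0} ; sig = ⟨2 | 2⟩
  P = {4,5}:  v_{4} + v_{5} = 2·v_{3} ; sig = ⟨2 | 2⟩

so the primitive-relation signature multiset is
    ⟨2 | 0⟩
    ⟨2 | 0⟩
    ⟨2 | 0⟩
    ⟨2 | 1⟩
    ⟨2 | 1⟩
    ⟨2 | 1⟩
    ⟨2 | 1⟩
    ⟨2 | 1⟩
    ⟨2 | 1⟩
    ⟨2 | 1⟩
    ⟨2 | 1⟩
    ⟨2 | 1⟩
    ⟨2 | 2⟩
    ⟨2 | 2⟩


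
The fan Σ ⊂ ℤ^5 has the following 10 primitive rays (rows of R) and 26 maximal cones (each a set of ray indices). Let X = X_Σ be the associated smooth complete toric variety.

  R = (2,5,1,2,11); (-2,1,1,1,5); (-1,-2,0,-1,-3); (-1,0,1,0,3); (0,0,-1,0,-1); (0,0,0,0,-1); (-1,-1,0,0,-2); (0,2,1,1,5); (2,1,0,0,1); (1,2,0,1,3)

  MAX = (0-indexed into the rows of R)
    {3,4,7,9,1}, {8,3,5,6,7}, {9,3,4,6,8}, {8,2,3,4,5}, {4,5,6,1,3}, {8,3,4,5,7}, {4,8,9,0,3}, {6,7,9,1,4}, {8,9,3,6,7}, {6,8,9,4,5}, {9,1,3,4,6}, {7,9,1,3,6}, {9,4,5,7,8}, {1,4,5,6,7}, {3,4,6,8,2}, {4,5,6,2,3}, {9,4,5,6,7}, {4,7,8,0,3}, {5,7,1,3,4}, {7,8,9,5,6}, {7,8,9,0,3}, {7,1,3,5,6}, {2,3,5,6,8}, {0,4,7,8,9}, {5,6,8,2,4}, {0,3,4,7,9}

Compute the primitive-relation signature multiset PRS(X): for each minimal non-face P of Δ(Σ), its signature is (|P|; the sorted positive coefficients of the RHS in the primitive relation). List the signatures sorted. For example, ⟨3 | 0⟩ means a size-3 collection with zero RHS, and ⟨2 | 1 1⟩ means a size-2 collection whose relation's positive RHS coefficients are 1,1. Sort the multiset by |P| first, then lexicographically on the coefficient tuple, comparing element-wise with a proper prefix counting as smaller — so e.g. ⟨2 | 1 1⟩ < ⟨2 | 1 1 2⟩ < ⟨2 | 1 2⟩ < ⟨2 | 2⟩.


Δ(Σ) — 10 vertices, 14 min non-faces:

  P={2,9}:  v_{2} + v_{9} = 0 ; sig = ⟨2 | 0⟩
  P={1,8}:  v_{1} + v_{8} = v_{3} + v_{9} ; sig = ⟨2 | 1 1⟩
  P={2,7}:  v_{2} + v_{7} = v_{3} + v_{5} ; sig = ⟨2 | 1 1⟩
  P={0,2}:  v_{0} + v_{2} = v_{3} + v_{4} + v_{7} + v_{8} ; sig = ⟨2 | 1 1 1 1⟩
  P={1,2}:  v_{1} + v_{2} = 2·v_{3} + v_{4} + v_{5} + v_{6} ; sig = ⟨2 | 1 1 1 2⟩
  P={0,5}:  v_{0} + v_{5} = v_{4} + 2·v_{7} + v_{8} ; sig = ⟨2 | 1 1 2⟩
  P={0,1}:  v_{0} + v_{1} = 2·v_{3} + v_{4} + v_{7} + 2·v_{9} ; sig = ⟨2 | 1 1 2 2⟩
  P={0,6}:  v_{0} + v_{6} = v_{3} + 2·v_{9} ; sig = ⟨2 | 1 2⟩
  P={3,5,9}:  v_{3} + v_{5} + v_{9} = v_{7} ; sig = ⟨3 | 1⟩
  P={1,5,9}:  v_{1} + v_{5} + v_{9} = v_{4} + v_{6} + 2·v_{7} ; sig = ⟨3 | 1 1 2⟩
  P={3,4,6,7}:  v_{3} + v_{4} + v_{6} + v_{7} = v_{1} ; sig = ⟨4 | 1⟩
  P={4,6,7,8}:  v_{4} + v_{6} + v_{7} + v_{8} = v_{9} ; sig = ⟨4 | 1⟩
  P={3,4,5,6,8}:  v_{3} + v_{4} + v_{5} + v_{6} + v_{8} = 0 ; sig = ⟨5 | 0⟩
  P={3,4,7,8,9}:  v_{3} + v_{4} + v_{7} + v_{8} + v_{9} = v_{0} ; sig = ⟨5 | 1⟩

Sorted signature multiset PRS(X):
    ⟨2 | 0⟩
    ⟨2 | 1 1⟩
    ⟨2 | 1 1⟩
    ⟨2 | 1 1 1 1⟩
    ⟨2 | 1 1 1 2⟩
    ⟨2 | 1 1 2⟩
    ⟨2 | 1 1 2 2⟩
    ⟨2 | 1 2⟩
    ⟨3 | 1⟩
    ⟨3 | 1 1 2⟩
    ⟨4 | 1⟩
    ⟨4 | 1⟩
    ⟨5 | 0⟩
    ⟨5 | 1⟩
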